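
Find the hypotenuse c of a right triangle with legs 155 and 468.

c² = a² + b² = 155² + 468² = 24025 + 219024 = 243049
c = 493

493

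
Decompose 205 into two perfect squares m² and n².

We need to find integers m, n > 0 such that m² + n² = 205.
Trying m = 3: n² = 205 - 3² = 205 - 9 = 196
n = 14
Check: 3² + 14² = 9 + 196 = 205 ✓

205 = 3² + 14²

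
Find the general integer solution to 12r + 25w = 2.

Step 1: Compute gcd(12, 25) = 1.
Since 1 divides 2, solutions exist.

Step 2: Find a particular solution using extended Euclidean algorithm.
We get r₀ = -4, w₀ = 2.
Check: 12*-4 + 25*2 = 2 = 2 ✓

Step 3: Write the general solution.
r = -4 + (25/1)t = -4 + 25t
w = 2 - (12/1)t = 2 - 12t
for any integer t.

r = -4 + 25t, w = 2 - 12t for integer t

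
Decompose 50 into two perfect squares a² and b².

We need to find integers a, b > 0 such that a² + b² = 50.
Trying a = 1: b² = 50 - 1² = 50 - 1 = 49
b = 7
Check: 1² + 7² = 1 + 49 = 50 ✓

50 = 1² + 7²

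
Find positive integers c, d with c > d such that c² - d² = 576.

Factor: c² - d² = (c+d)(c-d) = 576.
We need two factors of 576 with the same parity.
Use c+d = 288 and c-d = 2 (product 288·2 = 576).
Adding: 2c = 290, so c = 145.
Subtracting: 2d = 286, so d = 143.
Check: 145² - 143² = 21025 - 20449 = 576 ✓

c = 145, d = 143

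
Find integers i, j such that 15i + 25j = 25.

Step 1: Check solvability.
gcd(15, 25) = 5
Since 5 divides 25, solutions exist.

Step 2: Apply extended Euclidean algorithm to find gcd.
We find integers such that 15*x0 + 25*y0 = 5

Step 3: Scale the particular solution.
Multiply by 25/5 = 5:
i = 10, j = -5

Step 4: Verify.
15*(10) + 25*(-5) = 25 = 25 ✓

i = 10, j = -5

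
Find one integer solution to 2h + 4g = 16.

Step 1: Check solvability.
gcd(2, 4) = 2
Since 2 divides 16, solutions exist.

Step 2: Apply extended Euclidean algorithm to find gcd.
We find integers such that 2*x0 + 4*y0 = 2

Step 3: Scale the particular solution.
Multiply by 16/2 = 8:
h = 8, g = 0

Step 4: Verify.
2*(8) + 4*(0) = 16 = 16 ✓

h = 8, g = 0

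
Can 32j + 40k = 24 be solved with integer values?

Step 1: Compute gcd(32, 40).
gcd(32, 40) = 8

Step 2: Check divisibility.
Does 8 divide 24? 24 = 8 x 3, so yes.

By the theorem on linear Diophantine equations, 32j + 40k = 24 has integer solutions if and only if gcd(32, 40) divides 24. Since 8 | 24, solutions exist.

Yes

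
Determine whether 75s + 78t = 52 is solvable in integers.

Step 1: Compute gcd(75, 78).
gcd(75, 78) = 3

Step 2: Check divisibility.
Does 3 divide 52? 52 = 3 x 17 + 1, so no.

By the theorem on linear Diophantine equations, 75s + 78t = 52 has integer solutions if and only if gcd(75, 78) divides 52. Since 3 does not divide 52, no solutions exist.

No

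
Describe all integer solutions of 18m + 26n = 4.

Step 1: Compute gcd(18, 26) = 2.
Since 2 divides 4, solutions exist.

Step 2: Find a particular solution using extended Euclidean algorithm.
We get m₀ = 6, n₀ = -4.
Check: 18*6 + 26*-4 = 4 = 4 ✓

Step 3: Write the general solution.
m = 6 + (26/2)t = 6 + 13t
n = -4 - (18/2)t = -4 - 9t
for any integer t.

m = 6 + 13t, n = -4 - 9t for integer t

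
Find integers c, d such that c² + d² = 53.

We need to find integers c, d > 0 such that c² + d² = 53.
Trying c = 2: d² = 53 - 2² = 53 - 4 = 49
d = 7
Check: 2² + 7² = 4 + 49 = 53 ✓

53 = 2² + 7²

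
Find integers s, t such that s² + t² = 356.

We need to find integers s, t > 0 such that s² + t² = 356.
Trying s = 10: t² = 356 - 10² = 356 - 100 = 256
t = 16
Check: 10² + 16² = 100 + 256 = 356 ✓

356 = 10² + 16²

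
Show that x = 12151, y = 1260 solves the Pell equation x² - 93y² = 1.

Compute x² = 12151² = 147646801
Compute 93y² = 93·1260² = 93·1587600 = 147646800
x² - 93y² = 147646801 - 147646800 = 1
Since this equals 1, (12151, 1260) is a solution.

Yes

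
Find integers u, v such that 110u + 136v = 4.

Step 1: Check solvability.
gcd(110, 136) = 2
Since 2 divides 4, solutions exist.

Step 2: Apply extended Euclidean algorithm to find gcd.
We find integers such that 110*x0 + 136*y0 = 2

Step 3: Scale the particular solution.
Multiply by 4/2 = 2:
u = -42, v = 34

Step 4: Verify.
110*(-42) + 136*(34) = 4 = 4 ✓

u = -42, v = 34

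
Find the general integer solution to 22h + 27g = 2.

Step 1: Compute gcd(22, 27) = 1.
Since 1 divides 2, solutions exist.

Step 2: Find a particular solution using extended Euclidean algorithm.
We get h₀ = -22, g₀ = 18.
Check: 22*-22 + 27*18 = 2 = 2 ✓

Step 3: Write the general solution.
h = -22 + (27/1)t = -22 + 27t
g = 18 - (22/1)t = 18 - 22t
for any integer t.

h = -22 + 27t, g = 18 - 22t for integer t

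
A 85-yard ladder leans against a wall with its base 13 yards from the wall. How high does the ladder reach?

The ladder, wall, and ground form a right triangle with hypotenuse 85 and one leg 13.
By the Pythagorean theorem: h² = 85² - 13² = 7225 - 169 = 7056
h = √7056 = 84 yards

84 yards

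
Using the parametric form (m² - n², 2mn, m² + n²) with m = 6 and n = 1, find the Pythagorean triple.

a = m² - n² = 36 - 1 = 35
b = 2mn = 2·6·1 = 12
c = m² + n² = 36 + 1 = 37
Verify: 35² + 12² = 1225 + 144 = 1369 = 37² ✓

(35, 12, 37)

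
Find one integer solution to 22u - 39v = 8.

Step 1: Check solvability.
gcd(22, 39) = 1
Since 1 divides 8, solutions exist.

Step 2: Apply extended Euclidean algorithm to find gcd.
We find integers such that 22*x0 + 39*y0 = 1

Step 3: Scale the particular solution.
Multiply by 8/1 = 8:
u = 128, v = 72

Step 4: Verify.
22*(128) - 39*(72) = 8 = 8 ✓

u = 128, v = 72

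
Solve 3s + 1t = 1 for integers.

Step 1: Check solvability.
gcd(3, 1) = 1
Since 1 divides 1, solutions exist.

Step 2: Apply extended Euclidean algorithm to find gcd.
We find integers such that 3*x0 + 1*y0 = 1

Step 3: Scale the particular solution.
Multiply by 1/1 = 1:
s = 0, t = 1

Step 4: Verify.
3*(0) + 1*(1) = 1 = 1 ✓

s = 0, t = 1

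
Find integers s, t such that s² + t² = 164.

We need to find integers s, t > 0 such that s² + t² = 164.
Trying s = 8: t² = 164 - 8² = 164 - 64 = 100
t = 10
Check: 8² + 10² = 64 + 100 = 164 ✓

164 = 8² + 10²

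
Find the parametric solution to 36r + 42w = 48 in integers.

Step 1: Compute gcd(36, 42) = 6.
Since 6 divides 48, solutions exist.

Step 2: Find a particular solution using extended Euclidean algorithm.
We get r₀ = -8, w₀ = 8.
Check: 36*-8 + 42*8 = 48 = 48 ✓

Step 3: Write the general solution.
r = -8 + (42/6)t = -8 + 7t
w = 8 - (36/6)t = 8 - 6t
for any integer t.

r = -8 + 7t, w = 8 - 6t for integer t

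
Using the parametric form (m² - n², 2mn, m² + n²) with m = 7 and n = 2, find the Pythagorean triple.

a = m² - n² = 49 - 4 = 45
b = 2mn = 2·7·2 = 28
c = m² + n² = 49 + 4 = 53
Verify: 45² + 28² = 2025 + 784 = 2809 = 53² ✓

(45, 28, 53)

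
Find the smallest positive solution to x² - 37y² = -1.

We need x² = 37y² - 1. Try successive y:
y = 1: x² = 37·1² - 1 = 36 = 6² ✓
Check: 6² - 37·1² = 36 - 37 = -1 ✓

x = 6, y = 1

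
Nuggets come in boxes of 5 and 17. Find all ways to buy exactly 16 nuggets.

We need non-negative integers (x, y) with 5x + 17y = 16.
For each x in 0..3, check if 16 - 5x is a non-negative multiple of 17.
No x yields an integer y ≥ 0.

No solution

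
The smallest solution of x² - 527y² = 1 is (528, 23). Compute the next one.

Solutions to x² - Dy² = 1 are generated by powers of (x₀ + y₀√D).
The next solution satisfies x₁ + y₁√527 = (x₀ + y₀√527)², giving:
x₁ = x₀² + 527y₀² = 528² + 527·23² = 278784 + 278783 = 557567
y₁ = 2x₀y₀ = 2·528·23 = 24288

Verify: 557567² - 527·24288² = 310880959489 - 310880959488 = 1 ✓

x = 557567, y = 24288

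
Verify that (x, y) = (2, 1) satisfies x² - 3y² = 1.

Compute x² = 2² = 4
Compute 3y² = 3·1² = 3·1 = 3
x² - 3y² = 4 - 3 = 1
Since this equals 1, (2, 1) is a solution.

Yes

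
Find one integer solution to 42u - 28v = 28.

Step 1: Check solvability.
gcd(42, 28) = 14
Since 14 divides 28, solutions exist.

Step 2: Apply extended Euclidean algorithm to find gcd.
We find integers such that 42*x0 + 28*y0 = 14

Step 3: Scale the particular solution.
Multiply by 28/14 = 2:
u = 2, v = 2

Step 4: Verify.
42*(2) - 28*(2) = 28 = 28 ✓

u = 2, v = 2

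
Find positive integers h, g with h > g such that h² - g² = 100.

Factor: h² - g² = (h+g)(h-g) = 100.
We need two factors of 100 with the same parity.
Use h+g = 50 and h-g = 2 (product 50·2 = 100).
Adding: 2h = 52, so h = 26.
Subtracting: 2g = 48, so g = 24.
Check: 26² - 24² = 676 - 576 = 100 ✓

h = 26, g = 24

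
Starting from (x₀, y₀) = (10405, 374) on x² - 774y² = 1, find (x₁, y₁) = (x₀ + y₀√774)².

Solutions to x² - Dy² = 1 are generated by powers of (x₀ + y₀√D).
The next solution satisfies x₁ + y₁√774 = (x₀ + y₀√774)², giving:
x₁ = x₀² + 774y₀² = 10405² + 774·374² = 108264025 + 108264024 = 216528049
y₁ = 2x₀y₀ = 2·10405·374 = 7782940

Verify: 216528049² - 774·7782940² = 46884396003746401 - 46884396003746400 = 1 ✓

x = 216528049, y = 7782940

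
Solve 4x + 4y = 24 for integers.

Step 1: Check solvability.
gcd(4, 4) = 4
Since 4 divides 24, solutions exist.

Step 2: Apply extended Euclidean algorithm to find gcd.
We find integers such that 4*x0 + 4*y0 = 4

Step 3: Scale the particular solution.
Multiply by 24/4 = 6:
x = 0, y = 6

Step 4: Verify.
4*(0) + 4*(6) = 24 = 24 ✓

x = 0, y = 6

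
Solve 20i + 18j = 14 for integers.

Step 1: Check solvability.
gcd(20, 18) = 2
Since 2 divides 14, solutions exist.

Step 2: Apply extended Euclidean algorithm to find gcd.
We find integers such that 20*x0 + 18*y0 = 2

Step 3: Scale the particular solution.
Multiply by 14/2 = 7:
i = 7, j = -7

Step 4: Verify.
20*(7) + 18*(-7) = 14 = 14 ✓

i = 7, j = -7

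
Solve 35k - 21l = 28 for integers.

Step 1: Check solvability.
gcd(35, 21) = 7
Since 7 divides 28, solutions exist.

Step 2: Apply extended Euclidean algorithm to find gcd.
We find integers such that 35*x0 + 21*y0 = 7

Step 3: Scale the particular solution.
Multiply by 28/7 = 4:
k = -4, l = -8

Step 4: Verify.
35*(-4) - 21*(-8) = 28 = 28 ✓

k = -4, l = -8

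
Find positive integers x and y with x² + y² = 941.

We need to find integers x, y > 0 such that x² + y² = 941.
Trying x = 10: y² = 941 - 10² = 941 - 100 = 841
y = 29
Check: 10² + 29² = 100 + 841 = 941 ✓

941 = 10² + 29²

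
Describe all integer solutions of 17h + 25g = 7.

Step 1: Compute gcd(17, 25) = 1.
Since 1 divides 7, solutions exist.

Step 2: Find a particular solution using extended Euclidean algorithm.
We get h₀ = 21, g₀ = -14.
Check: 17*21 + 25*-14 = 7 = 7 ✓

Step 3: Write the general solution.
h = 21 + (25/1)t = 21 + 25t
g = -14 - (17/1)t = -14 - 17t
for any integer t.

h = 21 + 25t, g = -14 - 17t for integer t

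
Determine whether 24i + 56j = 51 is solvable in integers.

Step 1: Compute gcd(24, 56).
gcd(24, 56) = 8

Step 2: Check divisibility.
Does 8 divide 51? 51 = 8 x 6 + 3, so no.

By the theorem on linear Diophantine equations, 24i + 56j = 51 has integer solutions if and only if gcd(24, 56) divides 51. Since 8 does not divide 51, no solutions exist.

No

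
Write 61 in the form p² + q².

We need to find integers p, q > 0 such that p² + q² = 61.
Trying p = 5: q² = 61 - 5² = 61 - 25 = 36
q = 6
Check: 5² + 6² = 25 + 36 = 61 ✓

61 = 5² + 6²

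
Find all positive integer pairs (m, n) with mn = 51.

The positive divisors of 51 are: 1, 3, 17, 51.
Each divisor d gives the pair (d, 51/d):
(1, 51), (3, 17), (17, 3), (51, 1)

(1, 51), (3, 17), (17, 3), (51, 1)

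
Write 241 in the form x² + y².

We need to find integers x, y > 0 such that x² + y² = 241.
Trying x = 4: y² = 241 - 4² = 241 - 16 = 225
y = 15
Check: 4² + 15² = 16 + 225 = 241 ✓

241 = 4² + 15²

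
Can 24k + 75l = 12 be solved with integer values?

Step 1: Compute gcd(24, 75).
gcd(24, 75) = 3

Step 2: Check divisibility.
Does 3 divide 12? 12 = 3 x 4, so yes.

By the theorem on linear Diophantine equations, 24k + 75l = 12 has integer solutions if and only if gcd(24, 75) divides 12. Since 3 | 12, solutions exist.

Yes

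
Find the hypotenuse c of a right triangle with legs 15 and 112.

c² = a² + b² = 15² + 112² = 225 + 12544 = 12769
c = 113

113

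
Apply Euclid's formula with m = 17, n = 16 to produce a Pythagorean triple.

a = m² - n² = 17² - 16² = 289 - 256 = 33
b = 2mn = 2·17·16 = 544
c = m² + n² = 289 + 256 = 545
Verify: 33² + 544² = 1089 + 295936 = 297025 = 545² ✓

(33, 544, 545)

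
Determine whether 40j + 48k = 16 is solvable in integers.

Step 1: Compute gcd(40, 48).
gcd(40, 48) = 8

Step 2: Check divisibility.
Does 8 divide 16? 16 = 8 x 2, so yes.

By the theorem on linear Diophantine equations, 40j + 48k = 16 has integer solutions if and only if gcd(40, 48) divides 16. Since 8 | 16, solutions exist.

Yes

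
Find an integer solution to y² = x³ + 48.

Try small integer x values and check whether x³ + 48 is a perfect square.
x = 1: x³ + 48 = 1³ + 48 = 1 + 48 = 49
Is 49 a perfect square? 7² = 49 ✓
So (x, y) = (1, 7) is a solution.

x = 1, y = 7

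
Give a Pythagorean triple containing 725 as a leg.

We need the other leg and hypotenuse such that 725² + x² = c².
Take x = 108, c = 733: 725² + 108² = 525625 + 11664 = 537289 = 733² ✓
Triple: (725, 108, 733)

(725, 108, 733)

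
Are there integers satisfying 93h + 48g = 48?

Step 1: Compute gcd(93, 48).
gcd(93, 48) = 3

Step 2: Check divisibility.
Does 3 divide 48? 48 = 3 x 16, so yes.

By the theorem on linear Diophantine equations, 93h + 48g = 48 has integer solutions if and only if gcd(93, 48) divides 48. Since 3 | 48, solutions exist.

Yes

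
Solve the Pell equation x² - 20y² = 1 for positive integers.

We seek the smallest positive integers (x, y) with x² - 20y² = 1, i.e., x² = 20y² + 1.
Try successive y values:
y = 1: x² = 20·1² + 1 = 21, not a perfect square
y = 2: x² = 20·2² + 1 = 81, x = 9 ✓

Verify: 9² - 20·2² = 81 - 80 = 1 ✓

x = 9, y = 2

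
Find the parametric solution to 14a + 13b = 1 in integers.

Step 1: Compute gcd(14, 13) = 1.
Since 1 divides 1, solutions exist.

Step 2: Find a particular solution using extended Euclidean algorithm.
We get a₀ = 1, b₀ = -1.
Check: 14*1 + 13*-1 = 1 = 1 ✓

Step 3: Write the general solution.
a = 1 + (13/1)t = 1 + 13t
b = -1 - (14/1)t = -1 - 14t
for any integer t.

a = 1 + 13t, b = -1 - 14t for integer t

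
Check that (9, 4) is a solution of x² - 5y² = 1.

Compute x² = 9² = 81
Compute 5y² = 5·4² = 5·16 = 80
x² - 5y² = 81 - 80 = 1
Since this equals 1, (9, 4) is a solution.

Yes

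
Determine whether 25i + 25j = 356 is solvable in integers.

Step 1: Compute gcd(25, 25).
gcd(25, 25) = 25

Step 2: Check divisibility.
Does 25 divide 356? 356 = 25 x 14 + 6, so no.

By the theorem on linear Diophantine equations, 25i + 25j = 356 has integer solutions if and only if gcd(25, 25) divides 356. Since 25 does not divide 356, no solutions exist.

No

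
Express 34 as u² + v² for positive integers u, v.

We need to find integers u, v > 0 such that u² + v² = 34.
Trying u = 3: v² = 34 - 3² = 34 - 9 = 25
v = 5
Check: 3² + 5² = 9 + 25 = 34 ✓

34 = 3² + 5²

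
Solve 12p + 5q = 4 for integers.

Step 1: Check solvability.
gcd(12, 5) = 1
Since 1 divides 4, solutions exist.

Step 2: Apply extended Euclidean algorithm to find gcd.
We find integers such that 12*x0 + 5*y0 = 1

Step 3: Scale the particular solution.
Multiply by 4/1 = 4:
p = -8, q = 20

Step 4: Verify.
12*(-8) + 5*(20) = 4 = 4 ✓

p = -8, q = 20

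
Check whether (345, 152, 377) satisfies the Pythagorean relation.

Compute a² + b²:
345² + 152² = 119025 + 23104 = 142129
Compute c²:
377² = 142129
Since 142129 = 142129, it is a Pythagorean triple.

Yes, it is a Pythagorean triple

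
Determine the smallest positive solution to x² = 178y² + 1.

We seek the smallest positive integers (x, y) with x² - 178y² = 1, i.e., x² = 178y² + 1.
Try successive y values:
y = 1: x² = 178·1² + 1 = 179, not a perfect square
y = 2: x² = 178·2² + 1 = 713, not a perfect square
y = 3: x² = 178·3² + 1 = 1603, not a perfect square
... continuing the search (or via continued fractions) ...
y = 120: x² = 178·120² + 1 = 2563201, x = 1601 ✓

Verify: 1601² - 178·120² = 2563201 - 2563200 = 1 ✓

x = 1601, y = 120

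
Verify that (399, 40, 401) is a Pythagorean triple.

Compute a² + b²:
399² + 40² = 159201 + 1600 = 160801
Compute c²:
401² = 160801
Since 160801 = 160801, it is a Pythagorean triple.

Yes, it is a Pythagorean triple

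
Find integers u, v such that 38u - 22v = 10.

Step 1: Check solvability.
gcd(38, 22) = 2
Since 2 divides 10, solutions exist.

Step 2: Apply extended Euclidean algorithm to find gcd.
We find integers such that 38*x0 + 22*y0 = 2

Step 3: Scale the particular solution.
Multiply by 10/2 = 5:
u = -20, v = -35

Step 4: Verify.
38*(-20) - 22*(-35) = 10 = 10 ✓

u = -20, v = -35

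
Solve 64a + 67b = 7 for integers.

Step 1: Check solvability.
gcd(64, 67) = 1
Since 1 divides 7, solutions exist.

Step 2: Apply extended Euclidean algorithm to find gcd.
We find integers such that 64*x0 + 67*y0 = 1

Step 3: Scale the particular solution.
Multiply by 7/1 = 7:
a = 154, b = -147

Step 4: Verify.
64*(154) + 67*(-147) = 7 = 7 ✓

a = 154, b = -147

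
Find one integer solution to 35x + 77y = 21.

Step 1: Check solvability.
gcd(35, 77) = 7
Since 7 divides 21, solutions exist.

Step 2: Apply extended Euclidean algorithm to find gcd.
We find integers such that 35*x0 + 77*y0 = 7

Step 3: Scale the particular solution.
Multiply by 21/7 = 3:
x = -6, y = 3

Step 4: Verify.
35*(-6) + 77*(3) = 21 = 21 ✓

x = -6, y = 3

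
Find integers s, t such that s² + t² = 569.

We need to find integers s, t > 0 such that s² + t² = 569.
Trying s = 13: t² = 569 - 13² = 569 - 169 = 400
t = 20
Check: 13² + 20² = 169 + 400 = 569 ✓

569 = 13² + 20²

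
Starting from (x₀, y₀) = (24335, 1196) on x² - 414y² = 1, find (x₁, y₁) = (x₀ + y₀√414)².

Solutions to x² - Dy² = 1 are generated by powers of (x₀ + y₀√D).
The next solution satisfies x₁ + y₁√414 = (x₀ + y₀√414)², giving:
x₁ = x₀² + 414y₀² = 24335² + 414·1196² = 592192225 + 592192224 = 1184384449
y₁ = 2x₀y₀ = 2·24335·1196 = 58209320

Verify: 1184384449² - 414·58209320² = 1402766523033033601 - 1402766523033033600 = 1 ✓

x = 1184384449, y = 58209320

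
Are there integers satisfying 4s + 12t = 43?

Step 1: Compute gcd(4, 12).
gcd(4, 12) = 4

Step 2: Check divisibility.
Does 4 divide 43? 43 = 4 x 10 + 3, so no.

By the theorem on linear Diophantine equations, 4s + 12t = 43 has integer solutions if and only if gcd(4, 12) divides 43. Since 4 does not divide 43, no solutions exist.

No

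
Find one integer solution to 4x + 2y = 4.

Step 1: Check solvability.
gcd(4, 2) = 2
Since 2 divides 4, solutions exist.

Step 2: Apply extended Euclidean algorithm to find gcd.
We find integers such that 4*x0 + 2*y0 = 2

Step 3: Scale the particular solution.
Multiply by 4/2 = 2:
x = 0, y = 2

Step 4: Verify.
4*(0) + 2*(2) = 4 = 4 ✓

x = 0, y = 2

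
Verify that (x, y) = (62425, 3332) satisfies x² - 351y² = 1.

Compute x² = 62425² = 3896880625
Compute 351y² = 351·3332² = 351·11102224 = 3896880624
x² - 351y² = 3896880625 - 3896880624 = 1
Since this equals 1, (62425, 3332) is a solution.

Yes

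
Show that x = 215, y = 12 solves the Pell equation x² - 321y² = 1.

Compute x² = 215² = 46225
Compute 321y² = 321·12² = 321·144 = 46224
x² - 321y² = 46225 - 46224 = 1
Since this equals 1, (215, 12) is a solution.

Yes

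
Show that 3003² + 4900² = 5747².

Compute a² + b² = 3003² + 4900² = 9018009 + 24010000 = 33028009
Compute c² = 5747² = 33028009
Since 33028009 = 33028009, confirmed.

Yes, it is a Pythagorean triple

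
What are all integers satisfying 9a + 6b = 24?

Step 1: Compute gcd(9, 6) = 3.
Since 3 divides 24, solutions exist.

Step 2: Find a particular solution using extended Euclidean algorithm.
We get a₀ = 8, b₀ = -8.
Check: 9*8 + 6*-8 = 24 = 24 ✓

Step 3: Write the general solution.
a = 8 + (6/3)t = 8 + 2t
b = -8 - (9/3)t = -8 - 3t
for any integer t.

a = 8 + 2t, b = -8 - 3t for integer t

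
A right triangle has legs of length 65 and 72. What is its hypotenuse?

c² = a² + b² = 65² + 72² = 4225 + 5184 = 9409
c = 97

97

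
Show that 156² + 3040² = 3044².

Compute a² + b² = 156² + 3040² = 24336 + 9241600 = 9265936
Compute c² = 3044² = 9265936
Since 9265936 = 9265936, confirmed.

Yes, it is a Pythagorean triple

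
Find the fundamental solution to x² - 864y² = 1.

We seek the smallest positive integers (x, y) with x² - 864y² = 1, i.e., x² = 864y² + 1.
Try successive y values:
y = 1: x² = 864·1² + 1 = 865, not a perfect square
y = 2: x² = 864·2² + 1 = 3457, not a perfect square
y = 3: x² = 864·3² + 1 = 7777, not a perfect square
... continuing the search (or via continued fractions) ...
y = 16005: x² = 864·16005² + 1 = 221322261601, x = 470449 ✓

Verify: 470449² - 864·16005² = 221322261601 - 221322261600 = 1 ✓

x = 470449, y = 16005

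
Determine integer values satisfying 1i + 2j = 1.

Step 1: Check solvability.
gcd(1, 2) = 1
Since 1 divides 1, solutions exist.

Step 2: Apply extended Euclidean algorithm to find gcd.
We find integers such that 1*x0 + 2*y0 = 1

Step 3: Scale the particular solution.
Multiply by 1/1 = 1:
i = 1, j = 0

Step 4: Verify.
1*(1) + 2*(0) = 1 = 1 ✓

i = 1, j = 0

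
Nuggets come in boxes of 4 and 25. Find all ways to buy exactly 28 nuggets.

We need non-negative integers (x, y) with 4x + 25y = 28.
For each x in 0..7, check if 28 - 4x is a non-negative multiple of 25.
x = 7: 25y = 0, y = 0 ✓

(7 boxes of 4, 0 boxes of 25)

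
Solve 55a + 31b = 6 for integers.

Step 1: Check solvability.
gcd(55, 31) = 1
Since 1 divides 6, solutions exist.

Step 2: Apply extended Euclidean algorithm to find gcd.
We find integers such that 55*x0 + 31*y0 = 1

Step 3: Scale the particular solution.
Multiply by 6/1 = 6:
a = -54, b = 96

Step 4: Verify.
55*(-54) + 31*(96) = 6 = 6 ✓

a = -54, b = 96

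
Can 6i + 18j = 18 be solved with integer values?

Step 1: Compute gcd(6, 18).
gcd(6, 18) = 6

Step 2: Check divisibility.
Does 6 divide 18? 18 = 6 x 3, so yes.

By the theorem on linear Diophantine equations, 6i + 18j = 18 has integer solutions if and only if gcd(6, 18) divides 18. Since 6 | 18, solutions exist.

Yes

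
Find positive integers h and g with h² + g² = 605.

We need to find integers h, g > 0 such that h² + g² = 605.
Trying h = 11: g² = 605 - 11² = 605 - 121 = 484
g = 22
Check: 11² + 22² = 121 + 484 = 605 ✓

605 = 11² + 22²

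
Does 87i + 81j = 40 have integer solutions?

Step 1: Compute gcd(87, 81).
gcd(87, 81) = 3

Step 2: Check divisibility.
Does 3 divide 40? 40 = 3 x 13 + 1, so no.

By the theorem on linear Diophantine equations, 87i + 81j = 40 has integer solutions if and only if gcd(87, 81) divides 40. Since 3 does not divide 40, no solutions exist.

No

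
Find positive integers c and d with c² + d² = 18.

We need to find integers c, d > 0 such that c² + d² = 18.
Trying c = 3: d² = 18 - 3² = 18 - 9 = 9
d = 3
Check: 3² + 3² = 9 + 9 = 18 ✓

18 = 3² + 3²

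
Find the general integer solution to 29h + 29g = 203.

Step 1: Compute gcd(29, 29) = 29.
Since 29 divides 203, solutions exist.

Step 2: Find a particular solution using extended Euclidean algorithm.
We get h₀ = 0, g₀ = 7.
Check: 29*0 + 29*7 = 203 = 203 ✓

Step 3: Write the general solution.
h = 0 + (29/29)t = 0 + 1t
g = 7 - (29/29)t = 7 - 1t
for any integer t.

h = 0 + 1t, g = 7 - 1t for integer t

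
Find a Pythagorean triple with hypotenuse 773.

We need a² + b² = 773² = 597529.
Trying: 195² + 748² = 38025 + 559504 = 597529 ✓

(195, 748, 773)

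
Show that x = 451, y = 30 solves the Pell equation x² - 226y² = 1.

Compute x² = 451² = 203401
Compute 226y² = 226·30² = 226·900 = 203400
x² - 226y² = 203401 - 203400 = 1
Since this equals 1, (451, 30) is a solution.

Yes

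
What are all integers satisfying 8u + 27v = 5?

Step 1: Compute gcd(8, 27) = 1.
Since 1 divides 5, solutions exist.

Step 2: Find a particular solution using extended Euclidean algorithm.
We get u₀ = -50, v₀ = 15.
Check: 8*-50 + 27*15 = 5 = 5 ✓

Step 3: Write the general solution.
u = -50 + (27/1)t = -50 + 27t
v = 15 - (8/1)t = 15 - 8t
for any integer t.

u = -50 + 27t, v = 15 - 8t for integer t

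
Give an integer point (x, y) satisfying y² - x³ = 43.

Try small integer x values and check whether x³ + 43 is a perfect square.
x = -3: x³ + 43 = -3³ + 43 = -27 + 43 = 16
Is 16 a perfect square? 4² = 16 ✓
So (x, y) = (-3, -4) is a solution.

x = -3, y = -4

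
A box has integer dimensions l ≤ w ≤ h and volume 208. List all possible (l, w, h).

Iterate l from 1 to ⌊208^(1/3)⌋. For each l dividing 208, iterate w ≥ l with w dividing 208/l, and set h = 208/(l·w).
Triples found (9): (1×1×208), (1×2×104), (1×4×52), (1×8×26), (1×13×16), (2×2×52), (2×4×26), (2×8×13), (4×4×13)

(1×1×208), (1×2×104), (1×4×52), (1×8×26), (1×13×16), (2×2×52), (2×4×26), (2×8×13), (4×4×13)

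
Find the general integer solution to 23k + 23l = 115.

Step 1: Compute gcd(23, 23) = 23.
Since 23 divides 115, solutions exist.

Step 2: Find a particular solution using extended Euclidean algorithm.
We get k₀ = 0, l₀ = 5.
Check: 23*0 + 23*5 = 115 = 115 ✓

Step 3: Write the general solution.
k = 0 + (23/23)t = 0 + 1t
l = 5 - (23/23)t = 5 - 1t
for any integer t.

k = 0 + 1t, l = 5 - 1t for integer t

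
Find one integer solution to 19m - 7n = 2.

Step 1: Check solvability.
gcd(19, 7) = 1
Since 1 divides 2, solutions exist.

Step 2: Apply extended Euclidean algorithm to find gcd.
We find integers such that 19*x0 + 7*y0 = 1

Step 3: Scale the particular solution.
Multiply by 2/1 = 2:
m = 6, n = 16

Step 4: Verify.
19*(6) - 7*(16) = 2 = 2 ✓

m = 6, n = 16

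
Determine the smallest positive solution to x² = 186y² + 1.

We seek the smallest positive integers (x, y) with x² - 186y² = 1, i.e., x² = 186y² + 1.
Try successive y values:
y = 1: x² = 186·1² + 1 = 187, not a perfect square
y = 2: x² = 186·2² + 1 = 745, not a perfect square
y = 3: x² = 186·3² + 1 = 1675, not a perfect square
... continuing the search (or via continued fractions) ...
y = 550: x² = 186·550² + 1 = 56265001, x = 7501 ✓

Verify: 7501² - 186·550² = 56265001 - 56265000 = 1 ✓

x = 7501, y = 550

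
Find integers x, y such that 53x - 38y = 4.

Step 1: Check solvability.
gcd(53, 38) = 1
Since 1 divides 4, solutions exist.

Step 2: Apply extended Euclidean algorithm to find gcd.
We find integers such that 53*x0 + 38*y0 = 1

Step 3: Scale the particular solution.
Multiply by 4/1 = 4:
x = -20, y = -28

Step 4: Verify.
53*(-20) - 38*(-28) = 4 = 4 ✓

x = -20, y = -28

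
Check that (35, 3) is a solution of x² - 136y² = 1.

Compute x² = 35² = 1225
Compute 136y² = 136·3² = 136·9 = 1224
x² - 136y² = 1225 - 1224 = 1
Since this equals 1, (35, 3) is a solution.

Yes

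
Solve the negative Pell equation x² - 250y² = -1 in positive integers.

We need x² = 250y² - 1. Try successive y:
y = 1: x² = 250·1² - 1 = 249, not a perfect square
y = 2: x² = 250·2² - 1 = 999, not a perfect square
y = 3: x² = 250·3² - 1 = 2249, not a perfect square
...
y = 281: x² = 250·281² - 1 = 19740249 = 4443² ✓
Check: 4443² - 250·281² = 19740249 - 19740250 = -1 ✓

x = 4443, y = 281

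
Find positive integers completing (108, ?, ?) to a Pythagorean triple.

We need the other leg and hypotenuse such that 108² + x² = c².
Take x = 725, c = 733: 108² + 725² = 11664 + 525625 = 537289 = 733² ✓
Triple: (725, 108, 733)

(725, 108, 733)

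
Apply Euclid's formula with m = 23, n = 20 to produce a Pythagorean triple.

a = m² - n² = 23² - 20² = 529 - 400 = 129
b = 2mn = 2·23·20 = 920
c = m² + n² = 529 + 400 = 929
Verify: 129² + 920² = 16641 + 846400 = 863041 = 929² ✓

(129, 920, 929)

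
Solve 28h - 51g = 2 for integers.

Step 1: Check solvability.
gcd(28, 51) = 1
Since 1 divides 2, solutions exist.

Step 2: Apply extended Euclidean algorithm to find gcd.
We find integers such that 28*x0 + 51*y0 = 1

Step 3: Scale the particular solution.
Multiply by 2/1 = 2:
h = -40, g = -22

Step 4: Verify.
28*(-40) - 51*(-22) = 2 = 2 ✓

h = -40, g = -22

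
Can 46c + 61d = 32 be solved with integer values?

Step 1: Compute gcd(46, 61).
gcd(46, 61) = 1

Step 2: Check divisibility.
Does 1 divide 32? 32 = 1 x 32, so yes.

By the theorem on linear Diophantine equations, 46c + 61d = 32 has integer solutions if and only if gcd(46, 61) divides 32. Since 1 | 32, solutions exist.

Yes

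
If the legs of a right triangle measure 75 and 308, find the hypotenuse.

c² = a² + b² = 75² + 308² = 5625 + 94864 = 100489
c = 317

317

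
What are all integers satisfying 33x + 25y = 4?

Step 1: Compute gcd(33, 25) = 1.
Since 1 divides 4, solutions exist.

Step 2: Find a particular solution using extended Euclidean algorithm.
We get x₀ = -12, y₀ = 16.
Check: 33*-12 + 25*16 = 4 = 4 ✓

Step 3: Write the general solution.
x = -12 + (25/1)t = -12 + 25t
y = 16 - (33/1)t = 16 - 33t
for any integer t.

x = -12 + 25t, y = 16 - 33t for integer t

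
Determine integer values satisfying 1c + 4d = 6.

Step 1: Check solvability.
gcd(1, 4) = 1
Since 1 divides 6, solutions exist.

Step 2: Apply extended Euclidean algorithm to find gcd.
We find integers such that 1*x0 + 4*y0 = 1

Step 3: Scale the particular solution.
Multiply by 6/1 = 6:
c = 6, d = 0

Step 4: Verify.
1*(6) + 4*(0) = 6 = 6 ✓

c = 6, d = 0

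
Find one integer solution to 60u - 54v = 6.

Step 1: Check solvability.
gcd(60, 54) = 6
Since 6 divides 6, solutions exist.

Step 2: Apply extended Euclidean algorithm to find gcd.
We find integers such that 60*x0 + 54*y0 = 6

Step 3: Scale the particular solution.
Multiply by 6/6 = 1:
u = 1, v = 1

Step 4: Verify.
60*(1) - 54*(1) = 6 = 6 ✓

u = 1, v = 1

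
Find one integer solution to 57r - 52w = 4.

Step 1: Check solvability.
gcd(57, 52) = 1
Since 1 divides 4, solutions exist.

Step 2: Apply extended Euclidean algorithm to find gcd.
We find integers such that 57*x0 + 52*y0 = 1

Step 3: Scale the particular solution.
Multiply by 4/1 = 4:
r = 84, w = 92

Step 4: Verify.
57*(84) - 52*(92) = 4 = 4 ✓

r = 84, w = 92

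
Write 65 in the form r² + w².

We need to find integers r, w > 0 such that r² + w² = 65.
Trying r = 1: w² = 65 - 1² = 65 - 1 = 64
w = 8
Check: 1² + 8² = 1 + 64 = 65 ✓

65 = 1² + 8²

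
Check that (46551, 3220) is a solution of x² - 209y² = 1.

Compute x² = 46551² = 2166995601
Compute 209y² = 209·3220² = 209·10368400 = 2166995600
x² - 209y² = 2166995601 - 2166995600 = 1
Since this equals 1, (46551, 3220) is a solution.

Yes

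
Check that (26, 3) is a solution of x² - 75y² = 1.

Compute x² = 26² = 676
Compute 75y² = 75·3² = 75·9 = 675
x² - 75y² = 676 - 675 = 1
Since this equals 1, (26, 3) is a solution.

Yes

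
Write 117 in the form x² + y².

We need to find integers x, y > 0 such that x² + y² = 117.
Trying x = 6: y² = 117 - 6² = 117 - 36 = 81
y = 9
Check: 6² + 9² = 36 + 81 = 117 ✓

117 = 6² + 9²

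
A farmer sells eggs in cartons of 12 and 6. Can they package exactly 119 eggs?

We need non-negative a, b with 12a + 6b = 119.
gcd(12, 6) = 6, and 6 does not divide 119.
No integer solutions exist.

No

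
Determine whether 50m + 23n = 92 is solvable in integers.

Step 1: Compute gcd(50, 23).
gcd(50, 23) = 1

Step 2: Check divisibility.
Does 1 divide 92? 92 = 1 x 92, so yes.

By the theorem on linear Diophantine equations, 50m + 23n = 92 has integer solutions if and only if gcd(50, 23) divides 92. Since 1 | 92, solutions exist.

Yes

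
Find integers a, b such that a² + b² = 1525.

We need to find integers a, b > 0 such that a² + b² = 1525.
Trying a = 2: b² = 1525 - 2² = 1525 - 4 = 1521
b = 39
Check: 2² + 39² = 4 + 1521 = 1525 ✓

1525 = 2² + 39²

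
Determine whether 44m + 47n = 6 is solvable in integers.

Step 1: Compute gcd(44, 47).
gcd(44, 47) = 1

Step 2: Check divisibility.
Does 1 divide 6? 6 = 1 x 6, so yes.

By the theorem on linear Diophantine equations, 44m + 47n = 6 has integer solutions if and only if gcd(44, 47) divides 6. Since 1 | 6, solutions exist.

Yes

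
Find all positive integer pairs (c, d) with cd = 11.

The positive divisors of 11 are: 1, 11.
Each divisor d gives the pair (d, 11/d):
(1, 11), (11, 1)

(1, 11), (11, 1)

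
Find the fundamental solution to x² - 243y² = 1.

We seek the smallest positive integers (x, y) with x² - 243y² = 1, i.e., x² = 243y² + 1.
Try successive y values:
y = 1: x² = 243·1² + 1 = 244, not a perfect square
y = 2: x² = 243·2² + 1 = 973, not a perfect square
y = 3: x² = 243·3² + 1 = 2188, not a perfect square
... continuing the search (or via continued fractions) ...
y = 4505: x² = 243·4505² + 1 = 4931691076, x = 70226 ✓

Verify: 70226² - 243·4505² = 4931691076 - 4931691075 = 1 ✓

x = 70226, y = 4505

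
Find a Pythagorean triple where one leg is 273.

We need the other leg and hypotenuse such that 273² + x² = c².
Take x = 736, c = 785: 273² + 736² = 74529 + 541696 = 616225 = 785² ✓
Triple: (273, 736, 785)

(273, 736, 785)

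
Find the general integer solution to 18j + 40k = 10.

Step 1: Compute gcd(18, 40) = 2.
Since 2 divides 10, solutions exist.

Step 2: Find a particular solution using extended Euclidean algorithm.
We get j₀ = 45, k₀ = -20.
Check: 18*45 + 40*-20 = 10 = 10 ✓

Step 3: Write the general solution.
j = 45 + (40/2)t = 45 + 20t
k = -20 - (18/2)t = -20 - 9t
for any integer t.

j = 45 + 20t, k = -20 - 9t for integer t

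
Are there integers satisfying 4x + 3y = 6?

Step 1: Compute gcd(4, 3).
gcd(4, 3) = 1

Step 2: Check divisibility.
Does 1 divide 6? 6 = 1 x 6, so yes.

By the theorem on linear Diophantine equations, 4x + 3y = 6 has integer solutions if and only if gcd(4, 3) divides 6. Since 1 | 6, solutions exist.

Yes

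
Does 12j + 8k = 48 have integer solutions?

Step 1: Compute gcd(12, 8).
gcd(12, 8) = 4

Step 2: Check divisibility.
Does 4 divide 48? 48 = 4 x 12, so yes.

By the theorem on linear Diophantine equations, 12j + 8k = 48 has integer solutions if and only if gcd(12, 8) divides 48. Since 4 | 48, solutions exist.

Yes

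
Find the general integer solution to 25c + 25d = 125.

Step 1: Compute gcd(25, 25) = 25.
Since 25 divides 125, solutions exist.

Step 2: Find a particular solution using extended Euclidean algorithm.
We get c₀ = 0, d₀ = 5.
Check: 25*0 + 25*5 = 125 = 125 ✓

Step 3: Write the general solution.
c = 0 + (25/25)t = 0 + 1t
d = 5 - (25/25)t = 5 - 1t
for any integer t.

c = 0 + 1t, d = 5 - 1t for integer t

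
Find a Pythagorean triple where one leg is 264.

We need the other leg and hypotenuse such that 264² + x² = c².
Take x = 2898, c = 2910: 264² + 2898² = 69696 + 8398404 = 8468100 = 2910² ✓
Triple: (2898, 264, 2910)

(2898, 264, 2910)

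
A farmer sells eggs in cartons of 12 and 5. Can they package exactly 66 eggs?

We need non-negative a, b with 12a + 5b = 66.
gcd(12, 5) = 1 divides 66.
Try a = 3: 5b = 66 - 36 = 30, so b = 6.
One way: 3 cartons of 12 and 6 cartons of 5.

Yes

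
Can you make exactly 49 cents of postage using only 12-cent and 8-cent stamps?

We need non-negative x, y with 12x + 8y = 49.
gcd(12, 8) = 4, and 4 does not divide 49.
No integer solutions exist, so certainly no non-negative ones.

No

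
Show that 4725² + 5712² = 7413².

Compute a² + b² = 4725² + 5712² = 22325625 + 32626944 = 54952569
Compute c² = 7413² = 54952569
Since 54952569 = 54952569, confirmed.

Yes, it is a Pythagorean triple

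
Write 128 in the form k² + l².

We need to find integers k, l > 0 such that k² + l² = 128.
Trying k = 8: l² = 128 - 8² = 128 - 64 = 64
l = 8
Check: 8² + 8² = 64 + 64 = 128 ✓

128 = 8² + 8²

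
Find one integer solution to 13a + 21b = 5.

Step 1: Check solvability.
gcd(13, 21) = 1
Since 1 divides 5, solutions exist.

Step 2: Apply extended Euclidean algorithm to find gcd.
We find integers such that 13*x0 + 21*y0 = 1

Step 3: Scale the particular solution.
Multiply by 5/1 = 5:
a = -40, b = 25

Step 4: Verify.
13*(-40) + 21*(25) = 5 = 5 ✓

a = -40, b = 25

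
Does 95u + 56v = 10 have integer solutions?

Step 1: Compute gcd(95, 56).
gcd(95, 56) = 1

Step 2: Check divisibility.
Does 1 divide 10? 10 = 1 x 10, so yes.

By the theorem on linear Diophantine equations, 95u + 56v = 10 has integer solutions if and only if gcd(95, 56) divides 10. Since 1 | 10, solutions exist.

Yes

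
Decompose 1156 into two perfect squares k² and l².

We need to find integers k, l > 0 such that k² + l² = 1156.
Trying k = 16: l² = 1156 - 16² = 1156 - 256 = 900
l = 30
Check: 16² + 30² = 256 + 900 = 1156 ✓

1156 = 16² + 30²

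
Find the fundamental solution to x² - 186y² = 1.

We seek the smallest positive integers (x, y) with x² - 186y² = 1, i.e., x² = 186y² + 1.
Try successive y values:
y = 1: x² = 186·1² + 1 = 187, not a perfect square
y = 2: x² = 186·2² + 1 = 745, not a perfect square
y = 3: x² = 186·3² + 1 = 1675, not a perfect square
... continuing the search (or via continued fractions) ...
y = 550: x² = 186·550² + 1 = 56265001, x = 7501 ✓

Verify: 7501² - 186·550² = 56265001 - 56265000 = 1 ✓

x = 7501, y = 550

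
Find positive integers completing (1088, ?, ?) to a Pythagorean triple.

We need the other leg and hypotenuse such that 1088² + x² = c².
Take x = 735, c = 1313: 1088² + 735² = 1183744 + 540225 = 1723969 = 1313² ✓
Triple: (735, 1088, 1313)

(735, 1088, 1313)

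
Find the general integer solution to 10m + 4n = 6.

Step 1: Compute gcd(10, 4) = 2.
Since 2 divides 6, solutions exist.

Step 2: Find a particular solution using extended Euclidean algorithm.
We get m₀ = 3, n₀ = -6.
Check: 10*3 + 4*-6 = 6 = 6 ✓

Step 3: Write the general solution.
m = 3 + (4/2)t = 3 + 2t
n = -6 - (10/2)t = -6 - 5t
for any integer t.

m = 3 + 2t, n = -6 - 5t for integer t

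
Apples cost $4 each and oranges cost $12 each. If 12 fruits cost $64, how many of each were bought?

Let a = apples, o = oranges.
a + o = 12
4a + 12o = 64
Substitute o = 12 - a:
4a + 12(12 - a) = 64
(4 - 12)a = 64 - 144
-8a = -80
a = 10, o = 12 - 10 = 2

Apples: 10, Oranges: 2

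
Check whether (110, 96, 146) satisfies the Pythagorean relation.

Compute a² + b²:
110² + 96² = 12100 + 9216 = 21316
Compute c²:
146² = 21316
Since 21316 = 21316, it is a Pythagorean triple.

Yes, it is a Pythagorean triple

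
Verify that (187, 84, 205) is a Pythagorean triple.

Compute a² + b²:
187² + 84² = 34969 + 7056 = 42025
Compute c²:
205² = 42025
Since 42025 = 42025, it is a Pythagorean triple.

Yes, it is a Pythagorean triple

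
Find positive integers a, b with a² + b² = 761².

We need a² + b² = 761² = 579121.
Trying: 39² + 760² = 1521 + 577600 = 579121 ✓

(39, 760, 761)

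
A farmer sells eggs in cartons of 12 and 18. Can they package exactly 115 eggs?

We need non-negative a, b with 12a + 18b = 115.
gcd(12, 18) = 6, and 6 does not divide 115.
No integer solutions exist.

No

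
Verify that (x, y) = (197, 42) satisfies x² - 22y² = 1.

Compute x² = 197² = 38809
Compute 22y² = 22·42² = 22·1764 = 38808
x² - 22y² = 38809 - 38808 = 1
Since this equals 1, (197, 42) is a solution.

Yes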